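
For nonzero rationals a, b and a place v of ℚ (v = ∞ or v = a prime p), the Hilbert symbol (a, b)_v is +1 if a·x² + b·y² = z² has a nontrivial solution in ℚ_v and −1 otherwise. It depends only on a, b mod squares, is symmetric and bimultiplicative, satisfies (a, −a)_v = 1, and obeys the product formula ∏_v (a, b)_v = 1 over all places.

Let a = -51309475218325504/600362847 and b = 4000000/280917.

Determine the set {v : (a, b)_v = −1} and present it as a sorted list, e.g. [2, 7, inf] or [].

Mod squares: a ≡ -7567, b ≡ 13. Check v ∈ {∞, 2, 3, 5, 7, 13, 23, 29, 47}.
v=5: a=5^0·(≡3), b=5^6·(≡3) mod 5; (3|5)=-1, (3|5)=-1; (−1)^{0·6·2}·(-1)^6·(-1)^0 = +1.
v=29: a=29^4·(≡14), b=29^0·(≡24) mod 29; (14|29)=-1, (24|29)=+1; (−1)^{4·0·14}·(-1)^0·(+1)^4 = +1.
v=2: v_2(a)=26, v_2(b)=8; units ≡ 1, 5 (mod 8); ε·ε+αω+βω = 0·0+26·1+8·0 ≡ 0  ⇒  (a,b)_2 = +1.
v=3: a=3^-6·(≡2), b=3^-2·(≡1) mod 3; (2|3)=-1, (1|3)=+1; (−1)^{-6·-2·1}·(-1)^-2·(+1)^-6 = +1.
v=47: a=47^1·(≡17), b=47^0·(≡38) mod 47; (17|47)=+1, (38|47)=-1; (−1)^{1·0·23}·(+1)^0·(-1)^1 = -1.
v=13: a=13^0·(≡9), b=13^-1·(≡10) mod 13; (9|13)=+1, (10|13)=+1; (−1)^{0·-1·6}·(+1)^-1·(+1)^0 = +1.
v=23: a=23^1·(≡3), b=23^0·(≡9) mod 23; (3|23)=+1, (9|23)=+1; (−1)^{1·0·11}·(+1)^0·(+1)^1 = +1.
v=7: a=7^-7·(≡2), b=7^-4·(≡5) mod 7; (2|7)=+1, (5|7)=-1; (−1)^{-7·-4·3}·(+1)^-4·(-1)^-7 = -1.
v=∞: -7567 < 0 and 13 > 0  ⇒  (a,b)_∞ = +1.
Ram(-7567, 13) = {7, 47}; no ℚ_7-point on the conic.

[7, 47]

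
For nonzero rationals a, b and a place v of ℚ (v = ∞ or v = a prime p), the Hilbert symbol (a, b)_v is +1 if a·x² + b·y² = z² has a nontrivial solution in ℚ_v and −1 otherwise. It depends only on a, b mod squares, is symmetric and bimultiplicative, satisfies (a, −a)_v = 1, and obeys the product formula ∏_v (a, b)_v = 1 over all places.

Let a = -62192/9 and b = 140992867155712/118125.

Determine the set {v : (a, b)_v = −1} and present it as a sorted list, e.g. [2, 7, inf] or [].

(a, b) ≡ (-23, 19803) mod (ℚ^×)²; places V = {2, 3, 5, 7, 11, 13, 23, 41, ∞}.
(a,b)_3: α=-2, u≡1; β=-3, v≡1 (mod 3); (1|3)=+1, (1|3)=+1; sign (−1)^0·+1^-3·+1^-2 = +1.
(a,b)_11: α=0, u≡10; β=2, v≡1 (mod 11); (10|11)=-1, (1|11)=+1; sign (−1)^0·-1^2·+1^0 = +1.
(a,b)_∞: sgn(-23)=−, sgn(19803)=+, so +1.
(a,b)_2: α=4, β=8; u≡1, v≡3 (mod 8); ε(u)ε(v)=0·1, αω(v)=4·1, βω(u)=8·0; sum ≡ 0  ⇒  +1.
(a,b)_13: α=2, u≡1; β=6, v≡10 (mod 13); (1|13)=+1, (10|13)=+1; sign (−1)^0·+1^6·+1^2 = +1.
(a,b)_23: α=1, u≡19; β=1, v≡19 (mod 23); (19|23)=-1, (19|23)=-1; sign (−1)^1·-1^1·-1^1 = -1.
(a,b)_41: α=0, u≡37; β=1, v≡16 (mod 41); (37|41)=+1, (16|41)=+1; sign (−1)^0·+1^1·+1^0 = +1.
(a,b)_5: α=0, u≡2; β=-4, v≡3 (mod 5); (2|5)=-1, (3|5)=-1; sign (−1)^0·-1^-4·-1^0 = +1.
(a,b)_7: α=0, u≡5; β=-1, v≡1 (mod 7); (5|7)=-1, (1|7)=+1; sign (−1)^0·-1^-1·+1^0 = -1.
(-23, 19803 / ℚ) ramifies at {7, 23}: a division algebra.

[7, 23]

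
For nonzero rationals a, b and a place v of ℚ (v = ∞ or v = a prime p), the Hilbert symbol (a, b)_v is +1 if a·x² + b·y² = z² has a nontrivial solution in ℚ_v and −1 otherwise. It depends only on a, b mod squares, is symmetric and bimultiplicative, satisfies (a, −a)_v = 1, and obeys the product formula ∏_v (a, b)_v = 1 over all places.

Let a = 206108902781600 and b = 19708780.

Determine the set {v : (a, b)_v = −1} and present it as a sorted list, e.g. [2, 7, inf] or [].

Mod squares: a ≡ 26, b ≡ 595. Check v ∈ {∞, 2, 5, 7, 13, 17}.
v=∞: 26 > 0 and 595 > 0  ⇒  (a,b)_∞ = +1.
v=5: a=5^2·(≡4), b=5^1·(≡1) mod 5; (4|5)=+1, (1|5)=+1; (−1)^{2·1·2}·(+1)^1·(+1)^2 = +1.
v=2: v_2(a)=5, v_2(b)=2; units ≡ 5, 3 (mod 8); ε·ε+αω+βω = 0·1+5·1+2·1 ≡ 1  ⇒  (a,b)_2 = -1.
v=7: a=7^4·(≡3), b=7^3·(≡4) mod 7; (3|7)=-1, (4|7)=+1; (−1)^{4·3·3}·(-1)^3·(+1)^4 = -1.
v=17: a=17^2·(≡1), b=17^1·(≡8) mod 17; (1|17)=+1, (8|17)=+1; (−1)^{2·1·8}·(+1)^1·(+1)^2 = +1.
v=13: a=13^5·(≡7), b=13^2·(≡10) mod 13; (7|13)=-1, (10|13)=+1; (−1)^{5·2·6}·(-1)^2·(+1)^5 = +1.
(26, 595 / ℚ) ramifies at {2, 7}: a division algebra.

[2, 7]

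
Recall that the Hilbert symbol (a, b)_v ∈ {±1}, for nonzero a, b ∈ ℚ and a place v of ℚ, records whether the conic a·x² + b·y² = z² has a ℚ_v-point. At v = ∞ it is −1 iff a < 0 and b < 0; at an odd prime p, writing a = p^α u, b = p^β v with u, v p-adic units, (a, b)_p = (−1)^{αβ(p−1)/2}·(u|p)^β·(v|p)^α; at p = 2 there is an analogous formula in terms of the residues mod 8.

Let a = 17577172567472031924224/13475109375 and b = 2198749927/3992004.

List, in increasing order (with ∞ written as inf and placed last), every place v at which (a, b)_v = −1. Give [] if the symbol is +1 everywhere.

[2, 7, 23, 41]

Mod squares: a ≡ 3478727, b ≡ 21607. Check v ∈ {∞, 2, 3, 5, 7, 11, 13, 17, 23, 29, 31, 37, 41}.
v=∞: 3478727 > 0 and 21607 > 0  ⇒  (a,b)_∞ = +1.
v=7: a=7^-1·(≡3), b=7^0·(≡5) mod 7; (3|7)=-1, (5|7)=-1; (−1)^{-1·0·3}·(-1)^0·(-1)^-1 = -1.
v=29: a=29^0·(≡14), b=29^2·(≡14) mod 29; (14|29)=-1, (14|29)=-1; (−1)^{0·2·14}·(-1)^2·(-1)^0 = +1.
v=13: a=13^-2·(≡8), b=13^0·(≡12) mod 13; (8|13)=-1, (12|13)=+1; (−1)^{-2·0·6}·(-1)^0·(+1)^-2 = +1.
v=23: a=23^1·(≡12), b=23^0·(≡10) mod 23; (12|23)=+1, (10|23)=-1; (−1)^{1·0·11}·(+1)^0·(-1)^1 = -1.
v=2: v_2(a)=18, v_2(b)=-2; units ≡ 7, 7 (mod 8); ε·ε+αω+βω = 1·1+18·0+-2·0 ≡ 1  ⇒  (a,b)_2 = -1.
v=41: a=41^3·(≡9), b=41^1·(≡38) mod 41; (9|41)=+1, (38|41)=-1; (−1)^{3·1·20}·(+1)^1·(-1)^3 = -1.
v=37: a=37^0·(≡32), b=37^-2·(≡28) mod 37; (32|37)=-1, (28|37)=+1; (−1)^{0·-2·18}·(-1)^-2·(+1)^0 = +1.
v=11: a=11^0·(≡6), b=11^2·(≡3) mod 11; (6|11)=-1, (3|11)=+1; (−1)^{0·2·5}·(-1)^2·(+1)^0 = +1.
v=31: a=31^3·(≡1), b=31^1·(≡13) mod 31; (1|31)=+1, (13|31)=-1; (−1)^{3·1·15}·(+1)^1·(-1)^3 = +1.
v=5: a=5^-6·(≡2), b=5^0·(≡3) mod 5; (2|5)=-1, (3|5)=-1; (−1)^{-6·0·2}·(-1)^0·(-1)^-6 = +1.
v=3: a=3^-6·(≡2), b=3^-6·(≡1) mod 3; (2|3)=-1, (1|3)=+1; (−1)^{-6·-6·1}·(-1)^-6·(+1)^-6 = +1.
v=17: a=17^5·(≡1), b=17^1·(≡16) mod 17; (1|17)=+1, (16|17)=+1; (−1)^{5·1·8}·(+1)^1·(+1)^5 = +1.
|Ram(3478727, 21607)| = 4, even; anisotropic at {2, 7, 23, 41}.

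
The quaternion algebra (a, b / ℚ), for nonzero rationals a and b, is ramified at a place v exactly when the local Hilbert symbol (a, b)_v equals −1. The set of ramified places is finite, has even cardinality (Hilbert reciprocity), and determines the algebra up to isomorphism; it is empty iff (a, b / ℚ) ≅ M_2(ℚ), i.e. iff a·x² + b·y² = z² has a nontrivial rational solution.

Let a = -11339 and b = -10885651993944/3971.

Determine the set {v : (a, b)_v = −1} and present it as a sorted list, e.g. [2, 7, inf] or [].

(a, b) ≡ (-11339, -68102034) mod (ℚ^×)²; places V = {2, 3, 7, 11, 13, 17, 19, 23, 29, ∞}.
(a,b)_3: α=0, u≡1; β=3, v≡1 (mod 3); (1|3)=+1, (1|3)=+1; sign (−1)^0·+1^3·+1^0 = +1.
(a,b)_2: α=0, β=3; u≡5, v≡7 (mod 8); ε(u)ε(v)=0·1, αω(v)=0·0, βω(u)=3·1; sum ≡ 1  ⇒  -1.
(a,b)_11: α=0, u≡2; β=-1, v≡1 (mod 11); (2|11)=-1, (1|11)=+1; sign (−1)^0·-1^-1·+1^0 = -1.
(a,b)_29: α=1, u≡15; β=1, v≡22 (mod 29); (15|29)=-1, (22|29)=+1; sign (−1)^0·-1^1·+1^1 = -1.
(a,b)_∞: sgn(-11339)=−, sgn(-68102034)=−, so -1.
(a,b)_17: α=1, u≡13; β=3, v≡5 (mod 17); (13|17)=+1, (5|17)=-1; sign (−1)^0·+1^3·-1^1 = -1.
(a,b)_13: α=0, u≡10; β=3, v≡7 (mod 13); (10|13)=+1, (7|13)=-1; sign (−1)^0·+1^3·-1^0 = +1.
(a,b)_23: α=1, u≡13; β=1, v≡3 (mod 23); (13|23)=+1, (3|23)=+1; sign (−1)^1·+1^1·+1^1 = -1.
(a,b)_7: α=0, u≡1; β=1, v≡1 (mod 7); (1|7)=+1, (1|7)=+1; sign (−1)^0·+1^1·+1^0 = +1.
(a,b)_19: α=0, u≡4; β=-2, v≡2 (mod 19); (4|19)=+1, (2|19)=-1; sign (−1)^0·+1^-2·-1^0 = +1.
|Ram(-11339, -68102034)| = 6, even; anisotropic at {2, 11, 17, 23, 29, ∞}.

[2, 11, 17, 23, 29, inf]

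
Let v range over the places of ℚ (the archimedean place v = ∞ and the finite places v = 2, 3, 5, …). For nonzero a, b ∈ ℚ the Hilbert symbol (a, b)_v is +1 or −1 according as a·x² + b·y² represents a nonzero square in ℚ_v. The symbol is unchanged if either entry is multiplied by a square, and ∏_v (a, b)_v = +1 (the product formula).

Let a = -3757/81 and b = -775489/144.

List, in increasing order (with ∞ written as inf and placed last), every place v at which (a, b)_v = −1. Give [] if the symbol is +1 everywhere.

Mod squares: a ≡ -13, b ≡ -6409. Check v ∈ {∞, 2, 3, 11, 13, 17, 29}.
v=17: a=17^2·(≡16), b=17^1·(≡12) mod 17; (16|17)=+1, (12|17)=-1; (−1)^{2·1·8}·(+1)^1·(-1)^2 = +1.
v=3: a=3^-4·(≡2), b=3^-2·(≡2) mod 3; (2|3)=-1, (2|3)=-1; (−1)^{-4·-2·1}·(-1)^-2·(-1)^-4 = +1.
v=13: a=13^1·(≡12), b=13^1·(≡4) mod 13; (12|13)=+1, (4|13)=+1; (−1)^{1·1·6}·(+1)^1·(+1)^1 = +1.
v=29: a=29^0·(≡22), b=29^1·(≡3) mod 29; (22|29)=+1, (3|29)=-1; (−1)^{0·1·14}·(+1)^1·(-1)^0 = +1.
v=∞: -13 < 0 and -6409 < 0  ⇒  (a,b)_∞ = -1.
v=2: v_2(a)=0, v_2(b)=-4; units ≡ 3, 7 (mod 8); ε·ε+αω+βω = 1·1+0·0+-4·1 ≡ 1  ⇒  (a,b)_2 = -1.
v=11: a=11^0·(≡4), b=11^2·(≡4) mod 11; (4|11)=+1, (4|11)=+1; (−1)^{0·2·5}·(+1)^2·(+1)^0 = +1.
|Ram(-13, -6409)| = 2, even; anisotropic at {2, ∞}.

[2, inf]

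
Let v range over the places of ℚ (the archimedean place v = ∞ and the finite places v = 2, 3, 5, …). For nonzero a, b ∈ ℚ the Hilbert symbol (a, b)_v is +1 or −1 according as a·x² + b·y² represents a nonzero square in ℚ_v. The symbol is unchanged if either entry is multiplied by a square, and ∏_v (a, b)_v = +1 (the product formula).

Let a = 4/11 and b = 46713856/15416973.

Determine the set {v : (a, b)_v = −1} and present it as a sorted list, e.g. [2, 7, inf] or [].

[2, 13]

Mod squares: a ≡ 11, b ≡ 247. Check v ∈ {∞, 2, 3, 7, 11, 13, 19}.
v=∞: 11 > 0 and 247 > 0  ⇒  (a,b)_∞ = +1.
v=2: v_2(a)=2, v_2(b)=10; units ≡ 3, 7 (mod 8); ε·ε+αω+βω = 1·1+2·0+10·1 ≡ 1  ⇒  (a,b)_2 = -1.
v=13: a=13^0·(≡11), b=13^-1·(≡8) mod 13; (11|13)=-1, (8|13)=-1; (−1)^{0·-1·6}·(-1)^-1·(-1)^0 = -1.
v=3: a=3^0·(≡2), b=3^-4·(≡1) mod 3; (2|3)=-1, (1|3)=+1; (−1)^{0·-4·1}·(-1)^-4·(+1)^0 = +1.
v=7: a=7^0·(≡1), b=7^4·(≡2) mod 7; (1|7)=+1, (2|7)=+1; (−1)^{0·4·3}·(+1)^4·(+1)^0 = +1.
v=19: a=19^0·(≡9), b=19^1·(≡2) mod 19; (9|19)=+1, (2|19)=-1; (−1)^{0·1·9}·(+1)^1·(-1)^0 = +1.
v=11: a=11^-1·(≡4), b=11^-4·(≡3) mod 11; (4|11)=+1, (3|11)=+1; (−1)^{-1·-4·5}·(+1)^-4·(+1)^-1 = +1.
|Ram(11, 247)| = 2, even; anisotropic at {2, 13}.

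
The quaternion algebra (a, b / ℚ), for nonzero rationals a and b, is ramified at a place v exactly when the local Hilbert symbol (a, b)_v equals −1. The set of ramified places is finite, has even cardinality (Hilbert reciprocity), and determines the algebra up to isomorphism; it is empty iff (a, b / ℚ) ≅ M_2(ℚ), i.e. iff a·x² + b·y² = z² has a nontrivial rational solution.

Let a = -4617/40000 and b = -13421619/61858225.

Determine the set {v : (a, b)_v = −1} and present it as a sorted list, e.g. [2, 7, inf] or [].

[17, inf]

(a, b) ≡ (-57, -51) mod (ℚ^×)²; places V = {2, 3, 5, 11, 13, 17, 19, ∞}.
(a,b)_5: α=-4, u≡2; β=-2, v≡4 (mod 5); (2|5)=-1, (4|5)=+1; sign (−1)^0·-1^-2·+1^-4 = +1.
(a,b)_13: α=0, u≡2; β=-2, v≡1 (mod 13); (2|13)=-1, (1|13)=+1; sign (−1)^0·-1^-2·+1^0 = +1.
(a,b)_11: α=0, u≡9; β=-4, v≡9 (mod 11); (9|11)=+1, (9|11)=+1; sign (−1)^0·+1^-4·+1^0 = +1.
(a,b)_3: α=5, u≡2; β=7, v≡1 (mod 3); (2|3)=-1, (1|3)=+1; sign (−1)^1·-1^7·+1^5 = +1.
(a,b)_17: α=0, u≡10; β=1, v≡12 (mod 17); (10|17)=-1, (12|17)=-1; sign (−1)^0·-1^1·-1^0 = -1.
(a,b)_19: α=1, u≡16; β=2, v≡4 (mod 19); (16|19)=+1, (4|19)=+1; sign (−1)^0·+1^2·+1^1 = +1.
(a,b)_∞: sgn(-57)=−, sgn(-51)=−, so -1.
(a,b)_2: α=-6, β=0; u≡7, v≡5 (mod 8); ε(u)ε(v)=1·0, αω(v)=-6·1, βω(u)=0·0; sum ≡ 0  ⇒  +1.
|Ram(-57, -51)| = 2, even; anisotropic at {17, ∞}.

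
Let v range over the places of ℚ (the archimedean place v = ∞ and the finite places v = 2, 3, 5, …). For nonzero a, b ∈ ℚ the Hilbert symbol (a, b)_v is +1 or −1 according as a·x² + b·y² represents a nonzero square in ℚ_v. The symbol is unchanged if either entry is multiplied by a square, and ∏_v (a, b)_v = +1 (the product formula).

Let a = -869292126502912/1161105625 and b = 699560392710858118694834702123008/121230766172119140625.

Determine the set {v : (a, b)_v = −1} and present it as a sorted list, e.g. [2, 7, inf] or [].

[2, 43]

Mod squares: a ≡ -1180522, b ≡ 7. Check v ∈ {∞, 2, 5, 7, 11, 23, 29, 37, 43, 47, 53}.
v=37: a=37^1·(≡28), b=37^2·(≡36) mod 37; (28|37)=+1, (36|37)=+1; (−1)^{1·2·18}·(+1)^2·(+1)^1 = +1.
v=47: a=47^-2·(≡7), b=47^-4·(≡36) mod 47; (7|47)=+1, (36|47)=+1; (−1)^{-2·-4·23}·(+1)^-4·(+1)^-2 = +1.
v=53: a=53^3·(≡8), b=53^6·(≡46) mod 53; (8|53)=-1, (46|53)=+1; (−1)^{3·6·26}·(-1)^6·(+1)^3 = +1.
v=23: a=23^0·(≡5), b=23^2·(≡11) mod 23; (5|23)=-1, (11|23)=-1; (−1)^{0·2·11}·(-1)^2·(-1)^0 = +1.
v=11: a=11^0·(≡1), b=11^-2·(≡8) mod 11; (1|11)=+1, (8|11)=-1; (−1)^{0·-2·5}·(+1)^-2·(-1)^0 = +1.
v=43: a=43^1·(≡40), b=43^2·(≡42) mod 43; (40|43)=+1, (42|43)=-1; (−1)^{1·2·21}·(+1)^2·(-1)^1 = -1.
v=∞: -1180522 < 0 and 7 > 0  ⇒  (a,b)_∞ = +1.
v=29: a=29^-2·(≡8), b=29^-2·(≡4) mod 29; (8|29)=-1, (4|29)=+1; (−1)^{-2·-2·14}·(-1)^-2·(+1)^-2 = +1.
v=2: v_2(a)=19, v_2(b)=36; units ≡ 3, 7 (mod 8); ε·ε+αω+βω = 1·1+19·0+36·1 ≡ 1  ⇒  (a,b)_2 = -1.
v=5: a=5^-4·(≡2), b=5^-12·(≡3) mod 5; (2|5)=-1, (3|5)=-1; (−1)^{-4·-12·2}·(-1)^-12·(-1)^-4 = +1.
v=7: a=7^1·(≡3), b=7^3·(≡4) mod 7; (3|7)=-1, (4|7)=+1; (−1)^{1·3·3}·(-1)^3·(+1)^1 = +1.
|Ram(-1180522, 7)| = 2, even; anisotropic at {2, 43}.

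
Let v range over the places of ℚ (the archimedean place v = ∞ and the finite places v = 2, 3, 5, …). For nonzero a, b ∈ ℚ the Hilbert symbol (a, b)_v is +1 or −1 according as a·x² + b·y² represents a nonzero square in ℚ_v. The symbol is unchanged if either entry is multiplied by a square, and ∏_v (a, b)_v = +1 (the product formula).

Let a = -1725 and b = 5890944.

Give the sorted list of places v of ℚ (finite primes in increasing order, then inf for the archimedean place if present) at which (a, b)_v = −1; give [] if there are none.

[3, 29]

Mod squares: a ≡ -69, b ≡ 174. Check v ∈ {∞, 2, 3, 5, 23, 29}.
v=23: a=23^1·(≡17), b=23^2·(≡4) mod 23; (17|23)=-1, (4|23)=+1; (−1)^{1·2·11}·(-1)^2·(+1)^1 = +1.
v=5: a=5^2·(≡1), b=5^0·(≡4) mod 5; (1|5)=+1, (4|5)=+1; (−1)^{2·0·2}·(+1)^0·(+1)^2 = +1.
v=∞: -69 < 0 and 174 > 0  ⇒  (a,b)_∞ = +1.
v=29: a=29^0·(≡15), b=29^1·(≡20) mod 29; (15|29)=-1, (20|29)=+1; (−1)^{0·1·14}·(-1)^1·(+1)^0 = -1.
v=2: v_2(a)=0, v_2(b)=7; units ≡ 3, 7 (mod 8); ε·ε+αω+βω = 1·1+0·0+7·1 ≡ 0  ⇒  (a,b)_2 = +1.
v=3: a=3^1·(≡1), b=3^1·(≡1) mod 3; (1|3)=+1, (1|3)=+1; (−1)^{1·1·1}·(+1)^1·(+1)^1 = -1.
(-69, 174 / ℚ) ramifies at {3, 29}: a division algebra.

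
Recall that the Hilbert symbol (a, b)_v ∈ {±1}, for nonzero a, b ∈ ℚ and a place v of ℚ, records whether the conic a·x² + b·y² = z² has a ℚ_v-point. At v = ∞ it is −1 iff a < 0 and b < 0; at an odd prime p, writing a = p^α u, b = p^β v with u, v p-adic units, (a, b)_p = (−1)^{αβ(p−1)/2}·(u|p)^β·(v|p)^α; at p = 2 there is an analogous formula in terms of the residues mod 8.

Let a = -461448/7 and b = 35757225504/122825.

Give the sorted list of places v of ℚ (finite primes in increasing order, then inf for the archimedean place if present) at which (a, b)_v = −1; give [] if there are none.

[13, 47]

(a, b) ≡ (-89726, 509762) mod (ℚ^×)²; places V = {2, 3, 5, 7, 11, 13, 17, 29, 47, ∞}.
(a,b)_7: α=-1, u≡6; β=2, v≡2 (mod 7); (6|7)=-1, (2|7)=+1; sign (−1)^0·-1^2·+1^-1 = +1.
(a,b)_2: α=3, β=5; u≡1, v≡1 (mod 8); ε(u)ε(v)=0·0, αω(v)=3·0, βω(u)=5·0; sum ≡ 0  ⇒  +1.
(a,b)_47: α=0, u≡40; β=1, v≡42 (mod 47); (40|47)=-1, (42|47)=+1; sign (−1)^0·-1^1·+1^0 = -1.
(a,b)_17: α=1, u≡8; β=-3, v≡13 (mod 17); (8|17)=+1, (13|17)=+1; sign (−1)^0·+1^-3·+1^1 = +1.
(a,b)_5: α=0, u≡1; β=-2, v≡3 (mod 5); (1|5)=+1, (3|5)=-1; sign (−1)^0·+1^-2·-1^0 = +1.
(a,b)_∞: sgn(-89726)=−, sgn(509762)=+, so +1.
(a,b)_29: α=1, u≡22; β=1, v≡16 (mod 29); (22|29)=+1, (16|29)=+1; sign (−1)^0·+1^1·+1^1 = +1.
(a,b)_3: α=2, u≡1; β=2, v≡2 (mod 3); (1|3)=+1, (2|3)=-1; sign (−1)^0·+1^2·-1^2 = +1.
(a,b)_13: α=1, u≡1; β=2, v≡2 (mod 13); (1|13)=+1, (2|13)=-1; sign (−1)^0·+1^2·-1^1 = -1.
(a,b)_11: α=0, u≡5; β=1, v≡7 (mod 11); (5|11)=+1, (7|11)=-1; sign (−1)^0·+1^1·-1^0 = +1.
(-89726, 509762 / ℚ) ramifies at {13, 47}: a division algebra.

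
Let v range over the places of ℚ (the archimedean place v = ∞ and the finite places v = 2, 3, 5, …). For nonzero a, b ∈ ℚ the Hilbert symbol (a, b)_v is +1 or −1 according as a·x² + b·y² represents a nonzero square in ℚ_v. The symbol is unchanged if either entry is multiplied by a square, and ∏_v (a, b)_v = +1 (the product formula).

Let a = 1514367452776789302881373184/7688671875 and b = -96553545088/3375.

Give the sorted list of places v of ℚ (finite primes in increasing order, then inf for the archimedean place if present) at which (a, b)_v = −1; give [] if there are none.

[3, 5, 7, 13]

Mod squares: a ≡ 273, b ≡ -330. Check v ∈ {∞, 2, 3, 5, 7, 11, 13}.
v=13: a=13^13·(≡8), b=13^4·(≡2) mod 13; (8|13)=-1, (2|13)=-1; (−1)^{13·4·6}·(-1)^4·(-1)^13 = -1.
v=3: a=3^-9·(≡1), b=3^-3·(≡1) mod 3; (1|3)=+1, (1|3)=+1; (−1)^{-9·-3·1}·(+1)^-3·(+1)^-9 = -1.
v=5: a=5^-8·(≡3), b=5^-3·(≡1) mod 5; (3|5)=-1, (1|5)=+1; (−1)^{-8·-3·2}·(-1)^-3·(+1)^-8 = -1.
v=11: a=11^2·(≡4), b=11^1·(≡3) mod 11; (4|11)=+1, (3|11)=+1; (−1)^{2·1·5}·(+1)^1·(+1)^2 = +1.
v=∞: 273 > 0 and -330 < 0  ⇒  (a,b)_∞ = +1.
v=2: v_2(a)=10, v_2(b)=7; units ≡ 1, 3 (mod 8); ε·ε+αω+βω = 0·1+10·1+7·0 ≡ 0  ⇒  (a,b)_2 = +1.
v=7: a=7^9·(≡1), b=7^4·(≡6) mod 7; (1|7)=+1, (6|7)=-1; (−1)^{9·4·3}·(+1)^4·(-1)^9 = -1.
(273, -330 / ℚ) ramifies at {3, 5, 7, 13}: a division algebra.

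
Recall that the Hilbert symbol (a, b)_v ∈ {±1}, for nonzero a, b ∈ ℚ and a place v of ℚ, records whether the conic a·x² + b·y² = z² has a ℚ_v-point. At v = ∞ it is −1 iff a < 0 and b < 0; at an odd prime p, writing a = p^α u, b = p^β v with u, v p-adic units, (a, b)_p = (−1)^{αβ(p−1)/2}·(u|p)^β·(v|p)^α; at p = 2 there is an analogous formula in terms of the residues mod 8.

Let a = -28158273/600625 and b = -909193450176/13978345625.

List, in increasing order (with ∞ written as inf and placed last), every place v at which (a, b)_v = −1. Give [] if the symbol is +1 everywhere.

Mod squares: a ≡ -17, b ≡ -187. Check v ∈ {∞, 2, 3, 5, 11, 13, 17, 31, 37}.
v=2: v_2(a)=0, v_2(b)=6; units ≡ 7, 5 (mod 8); ε·ε+αω+βω = 1·0+0·1+6·0 ≡ 0  ⇒  (a,b)_2 = +1.
v=37: a=37^0·(≡24), b=37^-2·(≡29) mod 37; (24|37)=-1, (29|37)=-1; (−1)^{0·-2·18}·(-1)^-2·(-1)^0 = +1.
v=∞: -17 < 0 and -187 < 0  ⇒  (a,b)_∞ = -1.
v=11: a=11^2·(≡1), b=11^7·(≡3) mod 11; (1|11)=+1, (3|11)=+1; (−1)^{2·7·5}·(+1)^7·(+1)^2 = +1.
v=31: a=31^-2·(≡10), b=31^-2·(≡29) mod 31; (10|31)=+1, (29|31)=-1; (−1)^{-2·-2·15}·(+1)^-2·(-1)^-2 = +1.
v=17: a=17^1·(≡4), b=17^-1·(≡7) mod 17; (4|17)=+1, (7|17)=-1; (−1)^{1·-1·8}·(+1)^-1·(-1)^1 = -1.
v=3: a=3^4·(≡1), b=3^6·(≡2) mod 3; (1|3)=+1, (2|3)=-1; (−1)^{4·6·1}·(+1)^6·(-1)^4 = +1.
v=5: a=5^-4·(≡2), b=5^-4·(≡3) mod 5; (2|5)=-1, (3|5)=-1; (−1)^{-4·-4·2}·(-1)^-4·(-1)^-4 = +1.
v=13: a=13^2·(≡9), b=13^0·(≡8) mod 13; (9|13)=+1, (8|13)=-1; (−1)^{2·0·6}·(+1)^0·(-1)^2 = +1.
Ram(-17, -187) = {17, ∞}; no ℚ_17-point on the conic.

[17, inf]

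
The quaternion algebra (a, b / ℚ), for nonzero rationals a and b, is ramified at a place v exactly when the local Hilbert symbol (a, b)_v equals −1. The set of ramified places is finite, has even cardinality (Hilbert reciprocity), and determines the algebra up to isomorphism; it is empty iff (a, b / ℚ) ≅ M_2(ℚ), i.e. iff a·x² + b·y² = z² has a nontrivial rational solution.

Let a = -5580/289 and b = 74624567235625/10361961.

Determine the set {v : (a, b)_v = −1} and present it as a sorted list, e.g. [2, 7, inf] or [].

(a, b) ≡ (-155, 3553) mod (ℚ^×)²; places V = {2, 3, 5, 11, 17, 19, 29, 31, 37, ∞}.
(a,b)_∞: sgn(-155)=−, sgn(3553)=+, so +1.
(a,b)_17: α=-2, u≡13; β=3, v≡7 (mod 17); (13|17)=+1, (7|17)=-1; sign (−1)^0·+1^3·-1^-2 = +1.
(a,b)_37: α=0, u≡36; β=-2, v≡36 (mod 37); (36|37)=+1, (36|37)=+1; sign (−1)^0·+1^-2·+1^0 = +1.
(a,b)_29: α=0, u≡12; β=-2, v≡11 (mod 29); (12|29)=-1, (11|29)=-1; sign (−1)^0·-1^-2·-1^0 = +1.
(a,b)_3: α=2, u≡1; β=-2, v≡1 (mod 3); (1|3)=+1, (1|3)=+1; sign (−1)^0·+1^-2·+1^2 = +1.
(a,b)_2: α=2, β=0; u≡5, v≡1 (mod 8); ε(u)ε(v)=0·0, αω(v)=2·0, βω(u)=0·1; sum ≡ 0  ⇒  +1.
(a,b)_19: α=0, u≡11; β=1, v≡17 (mod 19); (11|19)=+1, (17|19)=+1; sign (−1)^0·+1^1·+1^0 = +1.
(a,b)_11: α=0, u≡10; β=3, v≡5 (mod 11); (10|11)=-1, (5|11)=+1; sign (−1)^0·-1^3·+1^0 = -1.
(a,b)_5: α=1, u≡1; β=4, v≡2 (mod 5); (1|5)=+1, (2|5)=-1; sign (−1)^0·+1^4·-1^1 = -1.
(a,b)_31: α=1, u≡13; β=2, v≡10 (mod 31); (13|31)=-1, (10|31)=+1; sign (−1)^0·-1^2·+1^1 = +1.
(-155, 3553 / ℚ) ramifies at {5, 11}: a division algebra.

[5, 11]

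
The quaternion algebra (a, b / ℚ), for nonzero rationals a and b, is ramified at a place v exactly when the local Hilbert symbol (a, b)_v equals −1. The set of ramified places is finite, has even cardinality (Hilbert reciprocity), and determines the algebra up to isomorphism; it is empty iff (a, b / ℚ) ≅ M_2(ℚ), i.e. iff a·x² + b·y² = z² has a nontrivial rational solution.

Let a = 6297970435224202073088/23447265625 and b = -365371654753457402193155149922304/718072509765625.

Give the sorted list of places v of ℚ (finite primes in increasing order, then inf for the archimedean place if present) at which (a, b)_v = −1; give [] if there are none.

[2, 3, 17, 19]

Mod squares: a ≡ 1173, b ≡ -114. Check v ∈ {∞, 2, 3, 5, 7, 13, 17, 19, 23}.
v=13: a=13^0·(≡12), b=13^2·(≡1) mod 13; (12|13)=+1, (1|13)=+1; (−1)^{0·2·6}·(+1)^2·(+1)^0 = +1.
v=23: a=23^3·(≡10), b=23^4·(≡1) mod 23; (10|23)=-1, (1|23)=+1; (−1)^{3·4·11}·(-1)^4·(+1)^3 = +1.
v=∞: 1173 > 0 and -114 < 0  ⇒  (a,b)_∞ = +1.
v=5: a=5^-10·(≡3), b=5^-14·(≡4) mod 5; (3|5)=-1, (4|5)=+1; (−1)^{-10·-14·2}·(-1)^-14·(+1)^-10 = +1.
v=2: v_2(a)=10, v_2(b)=17; units ≡ 5, 7 (mod 8); ε·ε+αω+βω = 0·1+10·0+17·1 ≡ 1  ⇒  (a,b)_2 = -1.
v=17: a=17^3·(≡15), b=17^4·(≡11) mod 17; (15|17)=+1, (11|17)=-1; (−1)^{3·4·8}·(+1)^4·(-1)^3 = -1.
v=19: a=19^6·(≡14), b=19^9·(≡13) mod 19; (14|19)=-1, (13|19)=-1; (−1)^{6·9·9}·(-1)^9·(-1)^6 = -1.
v=3: a=3^7·(≡1), b=3^7·(≡1) mod 3; (1|3)=+1, (1|3)=+1; (−1)^{7·7·1}·(+1)^7·(+1)^7 = -1.
v=7: a=7^-4·(≡4), b=7^-6·(≡3) mod 7; (4|7)=+1, (3|7)=-1; (−1)^{-4·-6·3}·(+1)^-6·(-1)^-4 = +1.
Ram(1173, -114) = {2, 3, 17, 19}; no ℚ_2-point on the conic.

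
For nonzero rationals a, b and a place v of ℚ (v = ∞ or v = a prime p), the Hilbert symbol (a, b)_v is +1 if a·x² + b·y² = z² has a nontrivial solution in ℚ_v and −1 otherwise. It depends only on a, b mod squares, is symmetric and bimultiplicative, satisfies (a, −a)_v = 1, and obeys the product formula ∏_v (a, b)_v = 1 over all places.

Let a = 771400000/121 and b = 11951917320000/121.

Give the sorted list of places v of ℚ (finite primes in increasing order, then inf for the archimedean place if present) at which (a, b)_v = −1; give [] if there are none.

(a, b) ≡ (19285, 6097917) mod (ℚ^×)²; places V = {2, 3, 5, 7, 11, 17, 19, 29, 31, ∞}.
(a,b)_7: α=1, u≡4; β=3, v≡2 (mod 7); (4|7)=+1, (2|7)=+1; sign (−1)^1·+1^3·+1^1 = -1.
(a,b)_19: α=1, u≡3; β=1, v≡15 (mod 19); (3|19)=-1, (15|19)=-1; sign (−1)^1·-1^1·-1^1 = -1.
(a,b)_3: α=0, u≡1; β=1, v≡1 (mod 3); (1|3)=+1, (1|3)=+1; sign (−1)^0·+1^1·+1^0 = +1.
(a,b)_11: α=-2, u≡8; β=-2, v≡9 (mod 11); (8|11)=-1, (9|11)=+1; sign (−1)^0·-1^-2·+1^-2 = +1.
(a,b)_31: α=0, u≡21; β=1, v≡24 (mod 31); (21|31)=-1, (24|31)=-1; sign (−1)^0·-1^1·-1^0 = -1.
(a,b)_29: α=1, u≡8; β=1, v≡16 (mod 29); (8|29)=-1, (16|29)=+1; sign (−1)^0·-1^1·+1^1 = -1.
(a,b)_2: α=6, β=6; u≡5, v≡5 (mod 8); ε(u)ε(v)=0·0, αω(v)=6·1, βω(u)=6·1; sum ≡ 0  ⇒  +1.
(a,b)_17: α=0, u≡5; β=1, v≡1 (mod 17); (5|17)=-1, (1|17)=+1; sign (−1)^0·-1^1·+1^0 = -1.
(a,b)_∞: sgn(19285)=+, sgn(6097917)=+, so +1.
(a,b)_5: α=5, u≡3; β=4, v≡2 (mod 5); (3|5)=-1, (2|5)=-1; sign (−1)^0·-1^4·-1^5 = -1.
Ram(19285, 6097917) = {5, 7, 17, 19, 29, 31}; no ℚ_5-point on the conic.

[5, 7, 17, 19, 29, 31]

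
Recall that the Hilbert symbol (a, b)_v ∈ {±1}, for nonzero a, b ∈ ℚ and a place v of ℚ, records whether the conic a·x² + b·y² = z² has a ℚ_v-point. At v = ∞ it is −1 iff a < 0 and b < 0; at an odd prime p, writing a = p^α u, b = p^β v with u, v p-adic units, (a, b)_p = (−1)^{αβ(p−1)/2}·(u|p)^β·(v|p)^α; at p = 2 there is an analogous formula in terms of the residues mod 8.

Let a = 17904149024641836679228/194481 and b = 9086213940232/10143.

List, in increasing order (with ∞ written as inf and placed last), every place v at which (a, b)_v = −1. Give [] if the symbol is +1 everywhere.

(a, b) ≡ (1927, 1519886) mod (ℚ^×)²; places V = {2, 3, 7, 11, 13, 19, 23, 37, 41, 47, ∞}.
(a,b)_11: α=4, u≡10; β=2, v≡5 (mod 11); (10|11)=-1, (5|11)=+1; sign (−1)^0·-1^2·+1^4 = +1.
(a,b)_19: α=4, u≡14; β=1, v≡16 (mod 19); (14|19)=-1, (16|19)=+1; sign (−1)^0·-1^1·+1^4 = -1.
(a,b)_23: α=2, u≡3; β=-1, v≡12 (mod 23); (3|23)=+1, (12|23)=+1; sign (−1)^0·+1^-1·+1^2 = +1.
(a,b)_2: α=2, β=3; u≡7, v≡7 (mod 8); ε(u)ε(v)=1·1, αω(v)=2·0, βω(u)=3·0; sum ≡ 1  ⇒  -1.
(a,b)_47: α=1, u≡20; β=1, v≡21 (mod 47); (20|47)=-1, (21|47)=+1; sign (−1)^1·-1^1·+1^1 = +1.
(a,b)_∞: sgn(1927)=+, sgn(1519886)=+, so +1.
(a,b)_7: α=-4, u≡4; β=-2, v≡4 (mod 7); (4|7)=+1, (4|7)=+1; sign (−1)^0·+1^-2·+1^-4 = +1.
(a,b)_13: α=0, u≡12; β=2, v≡12 (mod 13); (12|13)=+1, (12|13)=+1; sign (−1)^0·+1^2·+1^0 = +1.
(a,b)_41: α=3, u≡35; β=2, v≡25 (mod 41); (35|41)=-1, (25|41)=+1; sign (−1)^0·-1^2·+1^3 = +1.
(a,b)_37: α=2, u≡36; β=1, v≡18 (mod 37); (36|37)=+1, (18|37)=-1; sign (−1)^0·+1^1·-1^2 = +1.
(a,b)_3: α=-4, u≡1; β=-2, v≡2 (mod 3); (1|3)=+1, (2|3)=-1; sign (−1)^0·+1^-2·-1^-4 = +1.
(1927, 1519886 / ℚ) ramifies at {2, 19}: a division algebra.

[2, 19]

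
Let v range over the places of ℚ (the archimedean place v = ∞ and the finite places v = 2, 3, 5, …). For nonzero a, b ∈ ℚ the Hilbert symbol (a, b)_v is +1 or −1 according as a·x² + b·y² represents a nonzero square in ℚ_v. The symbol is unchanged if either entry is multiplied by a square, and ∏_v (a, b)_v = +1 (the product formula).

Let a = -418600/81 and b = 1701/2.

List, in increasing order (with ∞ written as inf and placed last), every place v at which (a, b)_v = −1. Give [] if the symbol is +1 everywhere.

[3, 23]

Mod squares: a ≡ -4186, b ≡ 42. Check v ∈ {∞, 2, 3, 5, 7, 13, 23}.
v=2: v_2(a)=3, v_2(b)=-1; units ≡ 3, 5 (mod 8); ε·ε+αω+βω = 1·0+3·1+-1·1 ≡ 0  ⇒  (a,b)_2 = +1.
v=5: a=5^2·(≡1), b=5^0·(≡3) mod 5; (1|5)=+1, (3|5)=-1; (−1)^{2·0·2}·(+1)^0·(-1)^2 = +1.
v=∞: -4186 < 0 and 42 > 0  ⇒  (a,b)_∞ = +1.
v=13: a=13^1·(≡9), b=13^0·(≡12) mod 13; (9|13)=+1, (12|13)=+1; (−1)^{1·0·6}·(+1)^0·(+1)^1 = +1.
v=3: a=3^-4·(≡2), b=3^5·(≡2) mod 3; (2|3)=-1, (2|3)=-1; (−1)^{-4·5·1}·(-1)^5·(-1)^-4 = -1.
v=23: a=23^1·(≡9), b=23^0·(≡11) mod 23; (9|23)=+1, (11|23)=-1; (−1)^{1·0·11}·(+1)^0·(-1)^1 = -1.
v=7: a=7^1·(≡2), b=7^1·(≡6) mod 7; (2|7)=+1, (6|7)=-1; (−1)^{1·1·3}·(+1)^1·(-1)^1 = +1.
Ram(-4186, 42) = {3, 23}; no ℚ_3-point on the conic.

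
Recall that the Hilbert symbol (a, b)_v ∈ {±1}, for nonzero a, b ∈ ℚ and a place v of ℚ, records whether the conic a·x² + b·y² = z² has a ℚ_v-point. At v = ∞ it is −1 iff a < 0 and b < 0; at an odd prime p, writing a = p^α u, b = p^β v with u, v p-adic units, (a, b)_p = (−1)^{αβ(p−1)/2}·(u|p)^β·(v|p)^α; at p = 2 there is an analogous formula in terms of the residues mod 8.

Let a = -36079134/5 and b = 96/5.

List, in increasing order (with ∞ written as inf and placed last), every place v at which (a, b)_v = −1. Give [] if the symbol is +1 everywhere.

[2, 23]

(a, b) ≡ (-1067430, 30) mod (ℚ^×)²; places V = {2, 3, 5, 7, 13, 17, 23, ∞}.
(a,b)_∞: sgn(-1067430)=−, sgn(30)=+, so +1.
(a,b)_13: α=3, u≡2; β=0, v≡1 (mod 13); (2|13)=-1, (1|13)=+1; sign (−1)^0·-1^0·+1^3 = +1.
(a,b)_7: α=1, u≡3; β=0, v≡1 (mod 7); (3|7)=-1, (1|7)=+1; sign (−1)^0·-1^0·+1^1 = +1.
(a,b)_23: α=1, u≡16; β=0, v≡10 (mod 23); (16|23)=+1, (10|23)=-1; sign (−1)^0·+1^0·-1^1 = -1.
(a,b)_5: α=-1, u≡1; β=-1, v≡1 (mod 5); (1|5)=+1, (1|5)=+1; sign (−1)^0·+1^-1·+1^-1 = +1.
(a,b)_2: α=1, β=5; u≡5, v≡7 (mod 8); ε(u)ε(v)=0·1, αω(v)=1·0, βω(u)=5·1; sum ≡ 1  ⇒  -1.
(a,b)_3: α=1, u≡2; β=1, v≡1 (mod 3); (2|3)=-1, (1|3)=+1; sign (−1)^1·-1^1·+1^1 = +1.
(a,b)_17: α=1, u≡16; β=0, v≡9 (mod 17); (16|17)=+1, (9|17)=+1; sign (−1)^0·+1^0·+1^1 = +1.
Ram(-1067430, 30) = {2, 23}; no ℚ_2-point on the conic.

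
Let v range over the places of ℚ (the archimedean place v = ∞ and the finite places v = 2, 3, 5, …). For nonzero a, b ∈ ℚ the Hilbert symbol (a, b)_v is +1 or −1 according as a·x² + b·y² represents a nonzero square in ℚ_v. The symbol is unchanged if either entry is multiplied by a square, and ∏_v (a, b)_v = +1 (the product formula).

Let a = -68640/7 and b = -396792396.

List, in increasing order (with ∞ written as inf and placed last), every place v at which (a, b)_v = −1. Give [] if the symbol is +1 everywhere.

[2, 7, 13, inf]

Mod squares: a ≡ -30030, b ≡ -11. Check v ∈ {∞, 2, 3, 5, 7, 11, 13}.
v=11: a=11^1·(≡9), b=11^3·(≡6) mod 11; (9|11)=+1, (6|11)=-1; (−1)^{1·3·5}·(+1)^3·(-1)^1 = +1.
v=7: a=7^-1·(≡2), b=7^2·(≡6) mod 7; (2|7)=+1, (6|7)=-1; (−1)^{-1·2·3}·(+1)^2·(-1)^-1 = -1.
v=5: a=5^1·(≡1), b=5^0·(≡4) mod 5; (1|5)=+1, (4|5)=+1; (−1)^{1·0·2}·(+1)^0·(+1)^1 = +1.
v=∞: -30030 < 0 and -11 < 0  ⇒  (a,b)_∞ = -1.
v=2: v_2(a)=5, v_2(b)=2; units ≡ 1, 5 (mod 8); ε·ε+αω+βω = 0·0+5·1+2·0 ≡ 1  ⇒  (a,b)_2 = -1.
v=13: a=13^1·(≡9), b=13^2·(≡7) mod 13; (9|13)=+1, (7|13)=-1; (−1)^{1·2·6}·(+1)^2·(-1)^1 = -1.
v=3: a=3^1·(≡1), b=3^2·(≡1) mod 3; (1|3)=+1, (1|3)=+1; (−1)^{1·2·1}·(+1)^2·(+1)^1 = +1.
Ram(-30030, -11) = {2, 7, 13, ∞}; no ℚ_2-point on the conic.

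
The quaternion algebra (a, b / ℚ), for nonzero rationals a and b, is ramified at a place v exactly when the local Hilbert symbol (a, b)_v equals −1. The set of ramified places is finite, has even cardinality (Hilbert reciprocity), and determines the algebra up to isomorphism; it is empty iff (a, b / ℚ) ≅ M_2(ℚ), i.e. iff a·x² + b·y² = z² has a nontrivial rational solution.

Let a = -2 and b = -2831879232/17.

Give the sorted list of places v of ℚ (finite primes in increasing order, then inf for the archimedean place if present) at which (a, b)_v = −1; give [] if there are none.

Mod squares: a ≡ -2, b ≡ -1031849. Check v ∈ {∞, 2, 3, 7, 13, 17, 23, 29}.
v=13: a=13^0·(≡11), b=13^1·(≡7) mod 13; (11|13)=-1, (7|13)=-1; (−1)^{0·1·6}·(-1)^1·(-1)^0 = -1.
v=7: a=7^0·(≡5), b=7^1·(≡3) mod 7; (5|7)=-1, (3|7)=-1; (−1)^{0·1·3}·(-1)^1·(-1)^0 = -1.
v=∞: -2 < 0 and -1031849 < 0  ⇒  (a,b)_∞ = -1.
v=29: a=29^0·(≡27), b=29^1·(≡10) mod 29; (27|29)=-1, (10|29)=-1; (−1)^{0·1·14}·(-1)^1·(-1)^0 = -1.
v=3: a=3^0·(≡1), b=3^6·(≡1) mod 3; (1|3)=+1, (1|3)=+1; (−1)^{0·6·1}·(+1)^6·(+1)^0 = +1.
v=2: v_2(a)=1, v_2(b)=6; units ≡ 7, 7 (mod 8); ε·ε+αω+βω = 1·1+1·0+6·0 ≡ 1  ⇒  (a,b)_2 = -1.
v=17: a=17^0·(≡15), b=17^-1·(≡12) mod 17; (15|17)=+1, (12|17)=-1; (−1)^{0·-1·8}·(+1)^-1·(-1)^0 = +1.
v=23: a=23^0·(≡21), b=23^1·(≡11) mod 23; (21|23)=-1, (11|23)=-1; (−1)^{0·1·11}·(-1)^1·(-1)^0 = -1.
Ram(-2, -1031849) = {2, 7, 13, 23, 29, ∞}; no ℚ_2-point on the conic.

[2, 7, 13, 23, 29, inf]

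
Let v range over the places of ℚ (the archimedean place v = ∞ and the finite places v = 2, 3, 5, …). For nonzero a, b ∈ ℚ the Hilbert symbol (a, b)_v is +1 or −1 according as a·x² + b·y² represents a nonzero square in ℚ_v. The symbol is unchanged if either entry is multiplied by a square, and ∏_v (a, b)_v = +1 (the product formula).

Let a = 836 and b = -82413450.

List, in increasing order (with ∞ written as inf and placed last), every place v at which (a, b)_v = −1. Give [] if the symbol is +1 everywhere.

[7, 11, 17, 19]

Mod squares: a ≡ 209, b ≡ -4522. Check v ∈ {∞, 2, 3, 5, 7, 11, 17, 19}.
v=7: a=7^0·(≡3), b=7^1·(≡6) mod 7; (3|7)=-1, (6|7)=-1; (−1)^{0·1·3}·(-1)^1·(-1)^0 = -1.
v=11: a=11^1·(≡10), b=11^0·(≡2) mod 11; (10|11)=-1, (2|11)=-1; (−1)^{1·0·5}·(-1)^0·(-1)^1 = -1.
v=17: a=17^0·(≡3), b=17^1·(≡6) mod 17; (3|17)=-1, (6|17)=-1; (−1)^{0·1·8}·(-1)^1·(-1)^0 = -1.
v=2: v_2(a)=2, v_2(b)=1; units ≡ 1, 3 (mod 8); ε·ε+αω+βω = 0·1+2·1+1·0 ≡ 0  ⇒  (a,b)_2 = +1.
v=3: a=3^0·(≡2), b=3^6·(≡2) mod 3; (2|3)=-1, (2|3)=-1; (−1)^{0·6·1}·(-1)^6·(-1)^0 = +1.
v=5: a=5^0·(≡1), b=5^2·(≡2) mod 5; (1|5)=+1, (2|5)=-1; (−1)^{0·2·2}·(+1)^2·(-1)^0 = +1.
v=∞: 209 > 0 and -4522 < 0  ⇒  (a,b)_∞ = +1.
v=19: a=19^1·(≡6), b=19^1·(≡17) mod 19; (6|19)=+1, (17|19)=+1; (−1)^{1·1·9}·(+1)^1·(+1)^1 = -1.
(209, -4522 / ℚ) ramifies at {7, 11, 17, 19}: a division algebra.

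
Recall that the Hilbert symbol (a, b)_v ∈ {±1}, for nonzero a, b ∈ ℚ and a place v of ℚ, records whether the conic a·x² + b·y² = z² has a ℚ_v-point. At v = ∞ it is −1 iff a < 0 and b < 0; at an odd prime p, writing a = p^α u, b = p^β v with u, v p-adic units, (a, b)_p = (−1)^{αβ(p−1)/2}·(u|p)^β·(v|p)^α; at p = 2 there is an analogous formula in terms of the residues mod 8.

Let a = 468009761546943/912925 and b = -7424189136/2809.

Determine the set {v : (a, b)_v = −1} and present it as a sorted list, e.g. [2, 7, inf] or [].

(a, b) ≡ (91, -221) mod (ℚ^×)²; places V = {2, 3, 5, 7, 11, 13, 17, 19, 23, 53, ∞}.
(a,b)_5: α=-2, u≡4; β=0, v≡1 (mod 5); (4|5)=+1, (1|5)=+1; sign (−1)^0·+1^0·+1^-2 = +1.
(a,b)_23: α=2, u≡21; β=2, v≡3 (mod 23); (21|23)=-1, (3|23)=+1; sign (−1)^0·-1^2·+1^2 = +1.
(a,b)_13: α=-1, u≡8; β=1, v≡10 (mod 13); (8|13)=-1, (10|13)=+1; sign (−1)^0·-1^1·+1^-1 = -1.
(a,b)_11: α=2, u≡9; β=0, v≡8 (mod 11); (9|11)=+1, (8|11)=-1; sign (−1)^0·+1^0·-1^2 = +1.
(a,b)_2: α=0, β=4; u≡3, v≡3 (mod 8); ε(u)ε(v)=1·1, αω(v)=0·1, βω(u)=4·1; sum ≡ 1  ⇒  -1.
(a,b)_3: α=10, u≡1; β=4, v≡1 (mod 3); (1|3)=+1, (1|3)=+1; sign (−1)^0·+1^4·+1^10 = +1.
(a,b)_17: α=0, u≡14; β=1, v≡1 (mod 17); (14|17)=-1, (1|17)=+1; sign (−1)^0·-1^1·+1^0 = -1.
(a,b)_∞: sgn(91)=+, sgn(-221)=−, so +1.
(a,b)_19: α=2, u≡18; β=0, v≡4 (mod 19); (18|19)=-1, (4|19)=+1; sign (−1)^0·-1^0·+1^2 = +1.
(a,b)_53: α=-2, u≡40; β=-2, v≡37 (mod 53); (40|53)=+1, (37|53)=+1; sign (−1)^0·+1^-2·+1^-2 = +1.
(a,b)_7: α=3, u≡5; β=2, v≡6 (mod 7); (5|7)=-1, (6|7)=-1; sign (−1)^0·-1^2·-1^3 = -1.
(91, -221 / ℚ) ramifies at {2, 7, 13, 17}: a division algebra.

[2, 7, 13, 17]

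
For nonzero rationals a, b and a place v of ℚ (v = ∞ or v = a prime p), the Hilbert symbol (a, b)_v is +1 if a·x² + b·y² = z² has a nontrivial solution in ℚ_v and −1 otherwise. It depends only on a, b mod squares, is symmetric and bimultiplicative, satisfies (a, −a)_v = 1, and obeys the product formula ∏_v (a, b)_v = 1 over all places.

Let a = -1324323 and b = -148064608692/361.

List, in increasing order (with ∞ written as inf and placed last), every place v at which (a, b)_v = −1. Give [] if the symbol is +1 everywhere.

[3, inf]

Mod squares: a ≡ -3003, b ≡ -13. Check v ∈ {∞, 2, 3, 7, 11, 13, 19}.
v=19: a=19^0·(≡15), b=19^-2·(≡6) mod 19; (15|19)=-1, (6|19)=+1; (−1)^{0·-2·9}·(-1)^-2·(+1)^0 = +1.
v=3: a=3^3·(≡1), b=3^4·(≡2) mod 3; (1|3)=+1, (2|3)=-1; (−1)^{3·4·1}·(+1)^4·(-1)^3 = -1.
v=7: a=7^3·(≡3), b=7^4·(≡2) mod 7; (3|7)=-1, (2|7)=+1; (−1)^{3·4·3}·(-1)^4·(+1)^3 = +1.
v=∞: -3003 < 0 and -13 < 0  ⇒  (a,b)_∞ = -1.
v=11: a=11^1·(≡2), b=11^4·(≡4) mod 11; (2|11)=-1, (4|11)=+1; (−1)^{1·4·5}·(-1)^4·(+1)^1 = +1.
v=13: a=13^1·(≡10), b=13^1·(≡4) mod 13; (10|13)=+1, (4|13)=+1; (−1)^{1·1·6}·(+1)^1·(+1)^1 = +1.
v=2: v_2(a)=0, v_2(b)=2; units ≡ 5, 3 (mod 8); ε·ε+αω+βω = 0·1+0·1+2·1 ≡ 0  ⇒  (a,b)_2 = +1.
Ram(-3003, -13) = {3, ∞}; no ℚ_3-point on the conic.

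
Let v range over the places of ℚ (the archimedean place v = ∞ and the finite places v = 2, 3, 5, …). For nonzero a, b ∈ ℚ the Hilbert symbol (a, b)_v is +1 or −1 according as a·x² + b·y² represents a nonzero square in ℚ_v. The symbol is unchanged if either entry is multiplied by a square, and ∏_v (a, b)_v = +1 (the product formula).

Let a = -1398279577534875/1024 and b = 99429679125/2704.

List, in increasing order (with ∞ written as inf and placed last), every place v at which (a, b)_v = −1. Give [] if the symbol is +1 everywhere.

[5, 7, 29, 41]

(a, b) ≡ (-1539755, 5365) mod (ℚ^×)²; places V = {2, 3, 5, 7, 13, 29, 37, 41, ∞}.
(a,b)_∞: sgn(-1539755)=−, sgn(5365)=+, so +1.
(a,b)_13: α=0, u≡3; β=-2, v≡12 (mod 13); (3|13)=+1, (12|13)=+1; sign (−1)^0·+1^-2·+1^0 = +1.
(a,b)_7: α=5, u≡5; β=2, v≡5 (mod 7); (5|7)=-1, (5|7)=-1; sign (−1)^0·-1^2·-1^5 = -1.
(a,b)_2: α=-10, β=-4; u≡5, v≡5 (mod 8); ε(u)ε(v)=0·0, αω(v)=-10·1, βω(u)=-4·1; sum ≡ 0  ⇒  +1.
(a,b)_41: α=3, u≡32; β=2, v≡29 (mod 41); (32|41)=+1, (29|41)=-1; sign (−1)^0·+1^2·-1^3 = -1.
(a,b)_5: α=3, u≡4; β=3, v≡2 (mod 5); (4|5)=+1, (2|5)=-1; sign (−1)^0·+1^3·-1^3 = -1.
(a,b)_37: α=1, u≡12; β=1, v≡16 (mod 37); (12|37)=+1, (16|37)=+1; sign (−1)^0·+1^1·+1^1 = +1.
(a,b)_29: α=1, u≡20; β=1, v≡17 (mod 29); (20|29)=+1, (17|29)=-1; sign (−1)^0·+1^1·-1^1 = -1.
(a,b)_3: α=2, u≡1; β=2, v≡1 (mod 3); (1|3)=+1, (1|3)=+1; sign (−1)^0·+1^2·+1^2 = +1.
Ram(-1539755, 5365) = {5, 7, 29, 41}; no ℚ_5-point on the conic.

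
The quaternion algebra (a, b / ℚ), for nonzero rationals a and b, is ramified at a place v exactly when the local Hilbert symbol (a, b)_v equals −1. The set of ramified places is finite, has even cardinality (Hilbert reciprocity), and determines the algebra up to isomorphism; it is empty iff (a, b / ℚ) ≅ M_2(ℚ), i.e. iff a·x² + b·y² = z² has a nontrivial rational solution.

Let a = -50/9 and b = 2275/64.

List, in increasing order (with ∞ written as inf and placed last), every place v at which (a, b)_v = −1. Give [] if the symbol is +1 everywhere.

(a, b) ≡ (-2, 91) mod (ℚ^×)²; places V = {2, 3, 5, 7, 13, ∞}.
(a,b)_13: α=0, u≡6; β=1, v≡7 (mod 13); (6|13)=-1, (7|13)=-1; sign (−1)^0·-1^1·-1^0 = -1.
(a,b)_5: α=2, u≡2; β=2, v≡4 (mod 5); (2|5)=-1, (4|5)=+1; sign (−1)^0·-1^2·+1^2 = +1.
(a,b)_7: α=0, u≡3; β=1, v≡3 (mod 7); (3|7)=-1, (3|7)=-1; sign (−1)^0·-1^1·-1^0 = -1.
(a,b)_2: α=1, β=-6; u≡7, v≡3 (mod 8); ε(u)ε(v)=1·1, αω(v)=1·1, βω(u)=-6·0; sum ≡ 0  ⇒  +1.
(a,b)_3: α=-2, u≡1; β=0, v≡1 (mod 3); (1|3)=+1, (1|3)=+1; sign (−1)^0·+1^0·+1^-2 = +1.
(a,b)_∞: sgn(-2)=−, sgn(91)=+, so +1.
|Ram(-2, 91)| = 2, even; anisotropic at {7, 13}.

[7, 13]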